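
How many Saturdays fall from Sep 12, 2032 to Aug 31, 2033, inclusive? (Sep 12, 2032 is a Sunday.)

Sep 12, 2032 is a Sunday; the first Saturday on or after it is Sep 18, 2032 (6 days later).
From Sep 18, 2032 to Aug 31, 2033: 104 + 243 = 347 days (rest of 2032, to Aug 31, 2033 in 2033).
347 ÷ 7 = 49 full weeks with remainder 4, so 49 more Saturdays after the first → 50.

50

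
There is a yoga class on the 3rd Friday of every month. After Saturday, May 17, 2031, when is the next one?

May 2031 starts on a Thursday; its first Friday is the 2nd, so the 3rd Friday is the 16th — May 16, 2031.
That is not after May 17, 2031, so look at June 2031.
June 2031 starts on a Sunday; its first Friday is the 6th, so the 3rd Friday is the 20th — June 20, 2031.

June 20, 2031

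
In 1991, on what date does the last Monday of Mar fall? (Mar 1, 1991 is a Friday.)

Mar 1991 begins on a Friday, so the first Monday is Mar 4 (3 days later).
Mar 1991 has 31 days. Adding weeks: 4, 11, 18, 25 — the last one ≤ 31 is the 25th.

Mar 25, 1991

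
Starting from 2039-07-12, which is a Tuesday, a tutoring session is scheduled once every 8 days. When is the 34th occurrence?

The 34th occurrence is 33 intervals after the first: 33 × 8 = 264 days after 2039-07-12.
July has 31 days — 19 days to the end of July leaves 245.
August has 31 days (214 left).
September has 30 days (184 left).
October has 31 days (153 left).
November has 30 days (123 left).
December has 31 days (92 left).
January has 31 days (61 left).
February has 29 days (32 left).
March has 31 days (1 left).
1 day into April → 2040-04-01.

2040-04-01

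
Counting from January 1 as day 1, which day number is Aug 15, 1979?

Days in months before Aug: 31 + 28 + 31 + 30 + 31 + 30 + 31 = 212.
Plus 15 days into Aug → day 227.

227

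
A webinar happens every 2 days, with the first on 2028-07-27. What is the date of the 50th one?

The 50th occurrence is 49 intervals after the first: 49 × 2 = 98 days after 2028-07-27.
July has 31 days — 4 days to the end of July leaves 94.
August has 31 days (63 left).
September has 30 days (33 left).
October has 31 days (2 left).
2 days into November → 2028-11-02.

2028-11-02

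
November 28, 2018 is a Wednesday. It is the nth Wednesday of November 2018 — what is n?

4th

Day 28 falls in week ⌈28/7⌉ of the month.
Days 1–7 hold the 1st Wednesday, 8–14 the 2nd, 15–21 the 3rd, 22–28 the 4th, 29–31 the 5th.
28 is in the range for the 4th.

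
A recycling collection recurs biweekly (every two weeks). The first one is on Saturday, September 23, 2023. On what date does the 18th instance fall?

May 18, 2024

The 18th occurrence is 17 intervals after the first: 17 × 14 = 238 days after September 23, 2023.
September has 30 days — 7 days to the end of September leaves 231.
October has 31 days (200 left).
November has 30 days (170 left).
December has 31 days (139 left).
January has 31 days (108 left).
February has 29 days (79 left).
March has 31 days (48 left).
April has 30 days (18 left).
18 days into May → May 18, 2024.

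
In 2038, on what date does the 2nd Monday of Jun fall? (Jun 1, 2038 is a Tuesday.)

Jun 14, 2038

Jun 2038 begins on a Tuesday, so the first Monday is Jun 7 (6 days later).
The 2nd Monday is 1 weeks later: 7 + 7 = 14.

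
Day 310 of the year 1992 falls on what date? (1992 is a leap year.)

November 5, 1992

January has 31 days (310 − 31 = 279 remain).
February has 29 days (279 − 29 = 250 remain).
March has 31 days (250 − 31 = 219 remain).
April has 30 days (219 − 30 = 189 remain).
May has 31 days (189 − 31 = 158 remain).
June has 30 days (158 − 30 = 128 remain).
July has 31 days (128 − 31 = 97 remain).
August has 31 days (97 − 31 = 66 remain).
September has 30 days (66 − 30 = 36 remain).
October has 31 days (36 − 31 = 5 remain).
5 into November → November 5.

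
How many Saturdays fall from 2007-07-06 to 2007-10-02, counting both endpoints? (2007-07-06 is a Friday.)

2007-07-06 is a Friday; the first Saturday on or after it is 2007-07-07 (1 day later).
From 2007-07-07 to 2007-10-02: 24 + 31 + 30 + 2 = 87 days (rest of July, August, September, October).
87 ÷ 7 = 12 full weeks with remainder 3, so 12 more Saturdays after the first → 13.

13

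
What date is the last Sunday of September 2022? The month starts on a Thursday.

25 September 2022

September 2022 begins on a Thursday, so the first Sunday is September 4 (3 days later).
September 2022 has 30 days. Adding weeks: 4, 11, 18, 25 — the last one ≤ 30 is the 25th.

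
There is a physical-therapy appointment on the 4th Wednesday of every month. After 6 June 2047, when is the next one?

26 June 2047

June 2047 starts on a Saturday; its first Wednesday is the 5th, so the 4th Wednesday is the 26th — 26 June 2047.
26 June 2047 is after 6 June 2047, so that is the next one.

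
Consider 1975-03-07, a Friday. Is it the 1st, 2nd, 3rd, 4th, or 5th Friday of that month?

1st

Day 7 falls in week ⌈7/7⌉ of the month.
Days 1–7 hold the 1st Friday, 8–14 the 2nd, 15–21 the 3rd, 22–28 the 4th, 29–31 the 5th.
7 is in the range for the 1st.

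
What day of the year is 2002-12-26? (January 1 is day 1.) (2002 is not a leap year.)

Days in months before December: 31 + 28 + 31 + 30 + 31 + 30 + 31 + 31 + 30 + 31 + 30 = 334.
Plus 26 days into December → day 360.

360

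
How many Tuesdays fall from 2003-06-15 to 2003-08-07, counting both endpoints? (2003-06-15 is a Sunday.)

2003-06-15 is a Sunday; the first Tuesday on or after it is 2003-06-17 (2 days later).
From 2003-06-17 to 2003-08-07: 13 + 31 + 7 = 51 days (rest of June, July, August).
51 ÷ 7 = 7 full weeks with remainder 2, so 7 more Tuesdays after the first → 8.

8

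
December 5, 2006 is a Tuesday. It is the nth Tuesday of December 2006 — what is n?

Day 5 falls in week ⌈5/7⌉ of the month.
Days 1–7 hold the 1st Tuesday, 8–14 the 2nd, 15–21 the 3rd, 22–28 the 4th, 29–31 the 5th.
5 is in the range for the 1st.

1st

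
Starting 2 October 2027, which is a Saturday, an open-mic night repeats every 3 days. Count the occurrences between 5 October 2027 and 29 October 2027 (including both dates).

9

Occurrences land 3·i days after 2 October 2027 for i = 0, 1, 2, …
5 October 2027 is 3 days after the start; 3 ÷ 3 = 1 remainder 0. First occurrence in the window: #2 on 5 October 2027 (1×3 = 3 days in).
29 October 2027 is 27 days after the start; 27 ÷ 3 = 9 remainder 0. Last occurrence in the window: #10 on 29 October 2027.
Occurrences #2 through #10: 9 in total.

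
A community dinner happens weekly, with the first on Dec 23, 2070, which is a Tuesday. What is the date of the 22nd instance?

May 19, 2071

The 22nd occurrence is 21 intervals after the first: 21 × 7 = 147 days after Dec 23, 2070.
Dec has 31 days — 8 days to the end of Dec leaves 139.
Jan has 31 days (108 left).
Feb has 28 days (80 left).
Mar has 31 days (49 left).
Apr has 30 days (19 left).
19 days into May → May 19, 2071.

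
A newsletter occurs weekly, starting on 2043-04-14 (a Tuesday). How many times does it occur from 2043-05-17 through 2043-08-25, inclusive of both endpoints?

15

Occurrences land 7·i days after 2043-04-14 for i = 0, 1, 2, …
2043-05-17 is 33 days after the start; 33 ÷ 7 = 4 remainder 5; since the remainder is 5, round up to i = 5. First occurrence in the window: #6 on 2043-05-19 (5×7 = 35 days in).
2043-08-25 is 133 days after the start; 133 ÷ 7 = 19 remainder 0. Last occurrence in the window: #20 on 2043-08-25.
Occurrences #6 through #20: 15 in total.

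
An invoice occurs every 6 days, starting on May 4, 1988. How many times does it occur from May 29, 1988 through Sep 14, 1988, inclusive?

18

Occurrences land 6·i days after May 4, 1988 for i = 0, 1, 2, …
May 29, 1988 is 25 days after the start; 25 ÷ 6 = 4 remainder 1; since the remainder is 1, round up to i = 5. First occurrence in the window: #6 on Jun 3, 1988 (5×6 = 30 days in).
Sep 14, 1988 is 133 days after the start; 133 ÷ 6 = 22 remainder 1. Last occurrence in the window: #23 on Sep 13, 1988.
Occurrences #6 through #23: 18 in total.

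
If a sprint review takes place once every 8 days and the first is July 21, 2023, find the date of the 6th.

August 30, 2023

The 6th occurrence is 5 intervals after the first: 5 × 8 = 40 days after July 21, 2023.
July has 31 days — 10 days to the end of July leaves 30.
30 days into August → August 30, 2023.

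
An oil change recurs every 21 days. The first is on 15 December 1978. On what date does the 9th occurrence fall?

The 9th occurrence is 8 intervals after the first: 8 × 21 = 168 days after 15 December 1978.
December has 31 days — 16 days to the end of December leaves 152.
January has 31 days (121 left).
February has 28 days (93 left).
March has 31 days (62 left).
April has 30 days (32 left).
May has 31 days (1 left).
1 day into June → 1 June 1979.

1 June 1979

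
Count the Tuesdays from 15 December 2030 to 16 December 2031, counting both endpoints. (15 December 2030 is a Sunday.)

53

15 December 2030 is a Sunday; the first Tuesday on or after it is 17 December 2030 (2 days later).
From 17 December 2030 to 16 December 2031: 14 + 350 = 364 days (rest of 2030, to 16 December 2031 in 2031).
364 ÷ 7 = 52 full weeks with remainder 0, so 52 more Tuesdays after the first → 53.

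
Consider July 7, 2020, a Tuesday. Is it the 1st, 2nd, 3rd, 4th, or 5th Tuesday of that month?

Day 7 falls in week ⌈7/7⌉ of the month.
Days 1–7 hold the 1st Tuesday, 8–14 the 2nd, 15–21 the 3rd, 22–28 the 4th, 29–31 the 5th.
7 is in the range for the 1st.

1st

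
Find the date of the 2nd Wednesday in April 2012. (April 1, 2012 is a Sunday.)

11 April 2012

April 2012 begins on a Sunday, so the first Wednesday is April 4 (3 days later).
The 2nd Wednesday is 1 weeks later: 4 + 7 = 11.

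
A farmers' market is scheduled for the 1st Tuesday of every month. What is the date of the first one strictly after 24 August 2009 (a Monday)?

August 2009 starts on a Saturday, so its 1st Tuesday is 4 August 2009 (3 days in).
That is not after 24 August 2009, so look at September 2009.
September 2009 starts on a Tuesday, so its 1st Tuesday is 1 September 2009.

1 September 2009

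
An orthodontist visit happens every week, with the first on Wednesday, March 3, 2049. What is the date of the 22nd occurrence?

The 22nd occurrence is 21 intervals after the first: 21 × 7 = 147 days after March 3, 2049.
March has 31 days — 28 days to the end of March leaves 119.
April has 30 days (89 left).
May has 31 days (58 left).
June has 30 days (28 left).
28 days into July → July 28, 2049.

July 28, 2049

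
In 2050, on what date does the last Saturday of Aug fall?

Aug 27, 2050

Aug 2050 begins on a Monday, so the first Saturday is Aug 6 (5 days later).
Aug 2050 has 31 days. Adding weeks: 6, 13, 20, 27 — the last one ≤ 31 is the 27th.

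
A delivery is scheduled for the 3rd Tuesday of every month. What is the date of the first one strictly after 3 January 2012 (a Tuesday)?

January 2012 starts on a Sunday; its first Tuesday is the 3rd, so the 3rd Tuesday is the 17th — 17 January 2012.
17 January 2012 is after 3 January 2012, so that is the next one.

17 January 2012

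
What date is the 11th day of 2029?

11 into January → January 11.

2029-01-11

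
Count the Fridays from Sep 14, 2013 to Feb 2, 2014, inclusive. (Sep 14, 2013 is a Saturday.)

Sep 14, 2013 is a Saturday; the first Friday on or after it is Sep 20, 2013 (6 days later).
From Sep 20, 2013 to Feb 2, 2014: 10 + 31 + 30 + 31 + 31 + 2 = 135 days (rest of Sep, Oct, Nov, Dec, Jan, Feb).
135 ÷ 7 = 19 full weeks with remainder 2, so 19 more Fridays after the first → 20.

20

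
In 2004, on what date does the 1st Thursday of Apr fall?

Apr 1, 2004

Apr 2004 begins on a Thursday, so the first Thursday is Apr 1.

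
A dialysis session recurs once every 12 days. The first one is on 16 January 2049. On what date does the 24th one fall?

19 October 2049

The 24th occurrence is 23 intervals after the first: 23 × 12 = 276 days after 16 January 2049.
January has 31 days — 15 days to the end of January leaves 261.
February has 28 days (233 left).
March has 31 days (202 left).
April has 30 days (172 left).
May has 31 days (141 left).
June has 30 days (111 left).
July has 31 days (80 left).
August has 31 days (49 left).
September has 30 days (19 left).
19 days into October → 19 October 2049.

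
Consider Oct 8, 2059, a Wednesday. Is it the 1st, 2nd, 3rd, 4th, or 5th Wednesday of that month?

2nd

Day 8 falls in week ⌈8/7⌉ of the month.
Days 1–7 hold the 1st Wednesday, 8–14 the 2nd, 15–21 the 3rd, 22–28 the 4th, 29–31 the 5th.
8 is in the range for the 2nd.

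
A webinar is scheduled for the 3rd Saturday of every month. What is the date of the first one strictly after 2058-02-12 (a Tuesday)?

February 2058 starts on a Friday; its first Saturday is the 2nd, so the 3rd Saturday is the 16th — 2058-02-16.
2058-02-16 is after 2058-02-12, so that is the next one.

2058-02-16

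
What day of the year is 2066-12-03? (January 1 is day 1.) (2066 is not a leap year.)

Days in months before December: 31 + 28 + 31 + 30 + 31 + 30 + 31 + 31 + 30 + 31 + 30 = 334.
Plus 3 days into December → day 337.

337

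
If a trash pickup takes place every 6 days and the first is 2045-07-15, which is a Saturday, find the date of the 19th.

The 19th occurrence is 18 intervals after the first: 18 × 6 = 108 days after 2045-07-15.
July has 31 days — 16 days to the end of July leaves 92.
August has 31 days (61 left).
September has 30 days (31 left).
31 days into October → 2045-10-31.

2045-10-31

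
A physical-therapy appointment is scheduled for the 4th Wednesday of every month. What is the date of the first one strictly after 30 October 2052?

October 2052 starts on a Tuesday; its first Wednesday is the 2nd, so the 4th Wednesday is the 23rd — 23 October 2052.
That is not after 30 October 2052, so look at November 2052.
November 2052 starts on a Friday; its first Wednesday is the 6th, so the 4th Wednesday is the 27th — 27 November 2052.

27 November 2052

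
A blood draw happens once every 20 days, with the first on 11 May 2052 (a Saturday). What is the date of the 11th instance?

The 11th occurrence is 10 intervals after the first: 10 × 20 = 200 days after 11 May 2052.
May has 31 days — 20 days to the end of May leaves 180.
June has 30 days (150 left).
July has 31 days (119 left).
August has 31 days (88 left).
September has 30 days (58 left).
October has 31 days (27 left).
27 days into November → 27 November 2052.

27 November 2052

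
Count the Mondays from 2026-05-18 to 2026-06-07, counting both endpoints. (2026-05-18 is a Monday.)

3

2026-05-18 is a Monday; the first Monday on or after it is 2026-05-18.
From 2026-05-18 to 2026-06-07: 13 + 7 = 20 days (rest of May, June).
20 ÷ 7 = 2 full weeks with remainder 6, so 2 more Mondays after the first → 3.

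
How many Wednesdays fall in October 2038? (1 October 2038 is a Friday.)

4

1 October 2038 is a Friday; the first Wednesday on or after it is 6 October 2038 (5 days later).
From 6 October 2038 to 31 October 2038 is 31 − 6 = 25 days.
25 ÷ 7 = 3 full weeks with remainder 4, so 3 more Wednesdays after the first → 4.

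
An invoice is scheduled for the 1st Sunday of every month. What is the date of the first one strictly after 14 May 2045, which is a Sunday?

May 2045 starts on a Monday, so its 1st Sunday is 7 May 2045 (6 days in).
That is not after 14 May 2045, so look at June 2045.
June 2045 starts on a Thursday, so its 1st Sunday is 4 June 2045 (3 days in).

4 June 2045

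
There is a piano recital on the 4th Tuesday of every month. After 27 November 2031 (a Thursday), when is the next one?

November 2031 starts on a Saturday; its first Tuesday is the 4th, so the 4th Tuesday is the 25th — 25 November 2031.
That is not after 27 November 2031, so look at December 2031.
December 2031 starts on a Monday; its first Tuesday is the 2nd, so the 4th Tuesday is the 23rd — 23 December 2031.

23 December 2031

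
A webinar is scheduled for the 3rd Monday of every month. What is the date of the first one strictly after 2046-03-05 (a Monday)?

2046-03-19

March 2046 starts on a Thursday; its first Monday is the 5th, so the 3rd Monday is the 19th — 2046-03-19.
2046-03-19 is after 2046-03-05, so that is the next one.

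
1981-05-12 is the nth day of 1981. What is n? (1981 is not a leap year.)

Days in months before May: 31 + 28 + 31 + 30 = 120.
Plus 12 days into May → day 132.

132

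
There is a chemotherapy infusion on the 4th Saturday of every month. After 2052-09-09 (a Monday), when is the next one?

September 2052 starts on a Sunday; its first Saturday is the 7th, so the 4th Saturday is the 28th — 2052-09-28.
2052-09-28 is after 2052-09-09, so that is the next one.

2052-09-28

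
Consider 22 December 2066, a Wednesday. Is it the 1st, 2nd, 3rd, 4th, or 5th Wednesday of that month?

Day 22 falls in week ⌈22/7⌉ of the month.
Days 1–7 hold the 1st Wednesday, 8–14 the 2nd, 15–21 the 3rd, 22–28 the 4th, 29–31 the 5th.
22 is in the range for the 4th.

4th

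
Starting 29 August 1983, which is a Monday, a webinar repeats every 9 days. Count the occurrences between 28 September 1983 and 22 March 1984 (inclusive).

19

Occurrences land 9·i days after 29 August 1983 for i = 0, 1, 2, …
28 September 1983 is 30 days after the start; 30 ÷ 9 = 3 remainder 3; since the remainder is 3, round up to i = 4. First occurrence in the window: #5 on 4 October 1983 (4×9 = 36 days in).
22 March 1984 is 206 days after the start; 206 ÷ 9 = 22 remainder 8. Last occurrence in the window: #23 on 14 March 1984.
Occurrences #5 through #23: 19 in total.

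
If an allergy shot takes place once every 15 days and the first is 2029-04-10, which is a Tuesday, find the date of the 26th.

The 26th occurrence is 25 intervals after the first: 25 × 15 = 375 days after 2029-04-10.
April has 30 days — 20 days to the end of April leaves 355.
May has 31 days (324 left).
June has 30 days (294 left).
July has 31 days (263 left).
August has 31 days (232 left).
September has 30 days (202 left).
October has 31 days (171 left).
November has 30 days (141 left).
December has 31 days (110 left).
January has 31 days (79 left).
February has 28 days (51 left).
March has 31 days (20 left).
20 days into April → 2030-04-20.

2030-04-20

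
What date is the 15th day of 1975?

15 into Jan → Jan 15.

Jan 15, 1975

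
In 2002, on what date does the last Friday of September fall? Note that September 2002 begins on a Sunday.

27 September 2002

September 2002 begins on a Sunday, so the first Friday is September 6 (5 days later).
September 2002 has 30 days. Adding weeks: 6, 13, 20, 27 — the last one ≤ 30 is the 27th.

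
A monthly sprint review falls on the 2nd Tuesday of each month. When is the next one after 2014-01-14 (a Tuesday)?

January 2014 starts on a Wednesday; its first Tuesday is the 7th, so the 2nd Tuesday is the 14th — 2014-01-14.
That is not after 2014-01-14, so look at February 2014.
February 2014 starts on a Saturday; its first Tuesday is the 4th, so the 2nd Tuesday is the 11th — 2014-02-11.

2014-02-11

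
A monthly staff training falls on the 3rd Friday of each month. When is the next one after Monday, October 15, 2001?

October 19, 2001

October 2001 starts on a Monday; its first Friday is the 5th, so the 3rd Friday is the 19th — October 19, 2001.
October 19, 2001 is after October 15, 2001, so that is the next one.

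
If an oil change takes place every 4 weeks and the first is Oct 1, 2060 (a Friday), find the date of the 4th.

Dec 24, 2060

The 4th occurrence is 3 intervals after the first: 3 × 28 = 84 days after Oct 1, 2060.
Oct has 31 days — 30 days to the end of Oct leaves 54.
Nov has 30 days (24 left).
24 days into Dec → Dec 24, 2060.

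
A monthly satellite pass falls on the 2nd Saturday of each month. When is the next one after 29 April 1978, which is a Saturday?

13 May 1978

April 1978 starts on a Saturday; its first Saturday is the 1st, so the 2nd Saturday is the 8th — 8 April 1978.
That is not after 29 April 1978, so look at May 1978.
May 1978 starts on a Monday; its first Saturday is the 6th, so the 2nd Saturday is the 13th — 13 May 1978.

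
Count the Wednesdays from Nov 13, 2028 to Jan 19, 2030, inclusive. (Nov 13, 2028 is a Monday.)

Nov 13, 2028 is a Monday; the first Wednesday on or after it is Nov 15, 2028 (2 days later).
From Nov 15, 2028 to Jan 19, 2030: 46 + 365 + 19 = 430 days (rest of 2028, 2029, to Jan 19, 2030 in 2030).
430 ÷ 7 = 61 full weeks with remainder 3, so 61 more Wednesdays after the first → 62.

62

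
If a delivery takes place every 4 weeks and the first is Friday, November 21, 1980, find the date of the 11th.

The 11th occurrence is 10 intervals after the first: 10 × 28 = 280 days after November 21, 1980.
November has 30 days — 9 days to the end of November leaves 271.
December has 31 days (240 left).
January has 31 days (209 left).
February has 28 days (181 left).
March has 31 days (150 left).
April has 30 days (120 left).
May has 31 days (89 left).
June has 30 days (59 left).
July has 31 days (28 left).
28 days into August → August 28, 1981.

August 28, 1981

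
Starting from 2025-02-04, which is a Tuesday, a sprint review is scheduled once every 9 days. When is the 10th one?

The 10th occurrence is 9 intervals after the first: 9 × 9 = 81 days after 2025-02-04.
February has 28 days — 24 days to the end of February leaves 57.
March has 31 days (26 left).
26 days into April → 2025-04-26.

2025-04-26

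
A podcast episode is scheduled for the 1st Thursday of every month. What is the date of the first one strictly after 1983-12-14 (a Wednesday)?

1984-01-05

December 1983 starts on a Thursday, so its 1st Thursday is 1983-12-01.
That is not after 1983-12-14, so look at January 1984.
January 1984 starts on a Sunday, so its 1st Thursday is 1984-01-05 (4 days in).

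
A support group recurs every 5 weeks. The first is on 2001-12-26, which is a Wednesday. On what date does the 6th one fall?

2002-06-19

The 6th occurrence is 5 intervals after the first: 5 × 35 = 175 days after 2001-12-26.
December has 31 days — 5 days to the end of December leaves 170.
January has 31 days (139 left).
February has 28 days (111 left).
March has 31 days (80 left).
April has 30 days (50 left).
May has 31 days (19 left).
19 days into June → 2002-06-19.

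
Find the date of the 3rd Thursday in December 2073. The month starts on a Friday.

December 2073 begins on a Friday, so the first Thursday is December 7 (6 days later).
The 3rd Thursday is 2 weeks later: 7 + 14 = 21.

December 21, 2073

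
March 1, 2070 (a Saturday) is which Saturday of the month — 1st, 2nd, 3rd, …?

1st

Day 1 falls in week ⌈1/7⌉ of the month.
Days 1–7 hold the 1st Saturday, 8–14 the 2nd, 15–21 the 3rd, 22–28 the 4th, 29–31 the 5th.
1 is in the range for the 1st.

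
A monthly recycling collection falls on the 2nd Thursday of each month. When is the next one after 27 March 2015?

9 April 2015

March 2015 starts on a Sunday; its first Thursday is the 5th, so the 2nd Thursday is the 12th — 12 March 2015.
That is not after 27 March 2015, so look at April 2015.
April 2015 starts on a Wednesday; its first Thursday is the 2nd, so the 2nd Thursday is the 9th — 9 April 2015.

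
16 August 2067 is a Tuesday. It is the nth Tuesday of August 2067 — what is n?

Day 16 falls in week ⌈16/7⌉ of the month.
Days 1–7 hold the 1st Tuesday, 8–14 the 2nd, 15–21 the 3rd, 22–28 the 4th, 29–31 the 5th.
16 is in the range for the 3rd.

3rd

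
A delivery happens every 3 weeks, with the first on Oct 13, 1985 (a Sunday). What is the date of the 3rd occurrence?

Nov 24, 1985

The 3rd occurrence is 2 intervals after the first: 2 × 21 = 42 days after Oct 13, 1985.
Oct has 31 days — 18 days to the end of Oct leaves 24.
24 days into Nov → Nov 24, 1985.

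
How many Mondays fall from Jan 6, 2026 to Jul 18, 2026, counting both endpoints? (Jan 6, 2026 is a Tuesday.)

Jan 6, 2026 is a Tuesday; the first Monday on or after it is Jan 12, 2026 (6 days later).
From Jan 12, 2026 to Jul 18, 2026: 19 + 28 + 31 + 30 + 31 + 30 + 18 = 187 days (rest of Jan, Feb, Mar, Apr, May, Jun, Jul).
187 ÷ 7 = 26 full weeks with remainder 5, so 26 more Mondays after the first → 27.

27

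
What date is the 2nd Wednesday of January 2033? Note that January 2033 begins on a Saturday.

January 2033 begins on a Saturday, so the first Wednesday is January 5 (4 days later).
The 2nd Wednesday is 1 weeks later: 5 + 7 = 12.

12 January 2033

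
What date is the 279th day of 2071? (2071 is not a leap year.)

Oct 6, 2071

Jan has 31 days (279 − 31 = 248 remain).
Feb has 28 days (248 − 28 = 220 remain).
Mar has 31 days (220 − 31 = 189 remain).
Apr has 30 days (189 − 30 = 159 remain).
May has 31 days (159 − 31 = 128 remain).
Jun has 30 days (128 − 30 = 98 remain).
Jul has 31 days (98 − 31 = 67 remain).
Aug has 31 days (67 − 31 = 36 remain).
Sep has 30 days (36 − 30 = 6 remain).
6 into Oct → Oct 6.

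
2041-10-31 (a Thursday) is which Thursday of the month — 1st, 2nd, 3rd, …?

5th

Day 31 falls in week ⌈31/7⌉ of the month.
Days 1–7 hold the 1st Thursday, 8–14 the 2nd, 15–21 the 3rd, 22–28 the 4th, 29–31 the 5th.
31 is in the range for the 5th.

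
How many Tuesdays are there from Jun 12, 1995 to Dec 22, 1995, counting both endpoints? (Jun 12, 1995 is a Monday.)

Jun 12, 1995 is a Monday; the first Tuesday on or after it is Jun 13, 1995 (1 day later).
From Jun 13, 1995 to Dec 22, 1995: 17 + 31 + 31 + 30 + 31 + 30 + 22 = 192 days (rest of Jun, Jul, Aug, Sep, Oct, Nov, Dec).
192 ÷ 7 = 27 full weeks with remainder 3, so 27 more Tuesdays after the first → 28.

28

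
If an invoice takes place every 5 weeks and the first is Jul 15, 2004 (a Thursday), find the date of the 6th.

Jan 6, 2005

The 6th occurrence is 5 intervals after the first: 5 × 35 = 175 days after Jul 15, 2004.
Jul has 31 days — 16 days to the end of Jul leaves 159.
Aug has 31 days (128 left).
Sep has 30 days (98 left).
Oct has 31 days (67 left).
Nov has 30 days (37 left).
Dec has 31 days (6 left).
6 days into Jan → Jan 6, 2005.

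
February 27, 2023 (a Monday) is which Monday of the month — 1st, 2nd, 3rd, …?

Day 27 falls in week ⌈27/7⌉ of the month.
Days 1–7 hold the 1st Monday, 8–14 the 2nd, 15–21 the 3rd, 22–28 the 4th, 29–31 the 5th.
27 is in the range for the 4th.

4th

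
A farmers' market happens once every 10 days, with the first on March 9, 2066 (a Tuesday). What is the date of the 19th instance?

The 19th occurrence is 18 intervals after the first: 18 × 10 = 180 days after March 9, 2066.
March has 31 days — 22 days to the end of March leaves 158.
April has 30 days (128 left).
May has 31 days (97 left).
June has 30 days (67 left).
July has 31 days (36 left).
August has 31 days (5 left).
5 days into September → September 5, 2066.

September 5, 2066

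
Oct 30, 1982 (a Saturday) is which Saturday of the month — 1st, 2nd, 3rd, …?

Day 30 falls in week ⌈30/7⌉ of the month.
Days 1–7 hold the 1st Saturday, 8–14 the 2nd, 15–21 the 3rd, 22–28 the 4th, 29–31 the 5th.
30 is in the range for the 5th.

5th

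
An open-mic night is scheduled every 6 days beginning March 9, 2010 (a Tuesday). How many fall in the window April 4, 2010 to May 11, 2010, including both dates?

Occurrences land 6·i days after March 9, 2010 for i = 0, 1, 2, …
April 4, 2010 is 26 days after the start; 26 ÷ 6 = 4 remainder 2; since the remainder is 2, round up to i = 5. First occurrence in the window: #6 on April 8, 2010 (5×6 = 30 days in).
May 11, 2010 is 63 days after the start; 63 ÷ 6 = 10 remainder 3. Last occurrence in the window: #11 on May 8, 2010.
Occurrences #6 through #11: 6 in total.

6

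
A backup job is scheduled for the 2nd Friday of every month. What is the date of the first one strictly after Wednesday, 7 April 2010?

April 2010 starts on a Thursday; its first Friday is the 2nd, so the 2nd Friday is the 9th — 9 April 2010.
9 April 2010 is after 7 April 2010, so that is the next one.

9 April 2010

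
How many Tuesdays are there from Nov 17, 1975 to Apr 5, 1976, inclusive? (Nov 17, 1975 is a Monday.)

20

Nov 17, 1975 is a Monday; the first Tuesday on or after it is Nov 18, 1975 (1 day later).
From Nov 18, 1975 to Apr 5, 1976: 12 + 31 + 31 + 29 + 31 + 5 = 139 days (rest of Nov, Dec, Jan, Feb, Mar, Apr).
139 ÷ 7 = 19 full weeks with remainder 6, so 19 more Tuesdays after the first → 20.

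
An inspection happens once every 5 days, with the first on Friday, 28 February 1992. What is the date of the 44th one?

The 44th occurrence is 43 intervals after the first: 43 × 5 = 215 days after 28 February 1992.
February has 29 days — 1 day to the end of February leaves 214.
March has 31 days (183 left).
April has 30 days (153 left).
May has 31 days (122 left).
June has 30 days (92 left).
July has 31 days (61 left).
August has 31 days (30 left).
30 days into September → 30 September 1992.

30 September 1992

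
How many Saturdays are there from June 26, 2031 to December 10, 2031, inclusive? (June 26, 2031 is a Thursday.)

June 26, 2031 is a Thursday; the first Saturday on or after it is June 28, 2031 (2 days later).
From June 28, 2031 to December 10, 2031: 2 + 31 + 31 + 30 + 31 + 30 + 10 = 165 days (rest of June, July, August, September, October, November, December).
165 ÷ 7 = 23 full weeks with remainder 4, so 23 more Saturdays after the first → 24.

24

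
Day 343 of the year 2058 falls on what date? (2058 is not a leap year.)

January has 31 days (343 − 31 = 312 remain).
February has 28 days (312 − 28 = 284 remain).
March has 31 days (284 − 31 = 253 remain).
April has 30 days (253 − 30 = 223 remain).
May has 31 days (223 − 31 = 192 remain).
June has 30 days (192 − 30 = 162 remain).
July has 31 days (162 − 31 = 131 remain).
August has 31 days (131 − 31 = 100 remain).
September has 30 days (100 − 30 = 70 remain).
October has 31 days (70 − 31 = 39 remain).
November has 30 days (39 − 30 = 9 remain).
9 into December → December 9.

2058-12-09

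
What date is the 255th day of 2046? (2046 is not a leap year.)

January has 31 days (255 − 31 = 224 remain).
February has 28 days (224 − 28 = 196 remain).
March has 31 days (196 − 31 = 165 remain).
April has 30 days (165 − 30 = 135 remain).
May has 31 days (135 − 31 = 104 remain).
June has 30 days (104 − 30 = 74 remain).
July has 31 days (74 − 31 = 43 remain).
August has 31 days (43 − 31 = 12 remain).
12 into September → September 12.

September 12, 2046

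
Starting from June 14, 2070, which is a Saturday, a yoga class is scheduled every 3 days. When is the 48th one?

The 48th occurrence is 47 intervals after the first: 47 × 3 = 141 days after June 14, 2070.
June has 30 days — 16 days to the end of June leaves 125.
July has 31 days (94 left).
August has 31 days (63 left).
September has 30 days (33 left).
October has 31 days (2 left).
2 days into November → November 2, 2070.

November 2, 2070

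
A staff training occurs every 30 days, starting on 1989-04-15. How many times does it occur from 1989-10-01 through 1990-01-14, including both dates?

4

Occurrences land 30·i days after 1989-04-15 for i = 0, 1, 2, …
1989-10-01 is 169 days after the start; 169 ÷ 30 = 5 remainder 19; since the remainder is 19, round up to i = 6. First occurrence in the window: #7 on 1989-10-12 (6×30 = 180 days in).
1990-01-14 is 274 days after the start; 274 ÷ 30 = 9 remainder 4. Last occurrence in the window: #10 on 1990-01-10.
Occurrences #7 through #10: 4 in total.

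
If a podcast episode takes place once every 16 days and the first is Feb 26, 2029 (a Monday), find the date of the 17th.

Nov 9, 2029

The 17th occurrence is 16 intervals after the first: 16 × 16 = 256 days after Feb 26, 2029.
Feb has 28 days — 2 days to the end of Feb leaves 254.
Mar has 31 days (223 left).
Apr has 30 days (193 left).
May has 31 days (162 left).
Jun has 30 days (132 left).
Jul has 31 days (101 left).
Aug has 31 days (70 left).
Sep has 30 days (40 left).
Oct has 31 days (9 left).
9 days into Nov → Nov 9, 2029.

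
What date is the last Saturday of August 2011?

The first Saturday of August 2011 is August 6.
August 2011 has 31 days. Adding weeks: 6, 13, 20, 27 — the last one ≤ 31 is the 27th.

27 August 2011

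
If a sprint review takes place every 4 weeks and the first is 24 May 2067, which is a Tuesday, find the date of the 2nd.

21 June 2067

The 2nd occurrence is 1 interval after the first: 1 × 28 = 28 days after 24 May 2067.
May has 31 days — 7 days to the end of May leaves 21.
21 days into June → 21 June 2067.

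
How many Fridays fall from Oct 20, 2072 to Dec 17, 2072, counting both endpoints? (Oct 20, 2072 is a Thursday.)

Oct 20, 2072 is a Thursday; the first Friday on or after it is Oct 21, 2072 (1 day later).
From Oct 21, 2072 to Dec 17, 2072: 10 + 30 + 17 = 57 days (rest of Oct, Nov, Dec).
57 ÷ 7 = 8 full weeks with remainder 1, so 8 more Fridays after the first → 9.

9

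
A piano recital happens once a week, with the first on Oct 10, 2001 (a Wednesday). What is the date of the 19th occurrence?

The 19th occurrence is 18 intervals after the first: 18 × 7 = 126 days after Oct 10, 2001.
Oct has 31 days — 21 days to the end of Oct leaves 105.
Nov has 30 days (75 left).
Dec has 31 days (44 left).
Jan has 31 days (13 left).
13 days into Feb → Feb 13, 2002.

Feb 13, 2002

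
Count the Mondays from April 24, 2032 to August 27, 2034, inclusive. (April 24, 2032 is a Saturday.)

April 24, 2032 is a Saturday; the first Monday on or after it is April 26, 2032 (2 days later).
From April 26, 2032 to August 27, 2034: 249 + 365 + 239 = 853 days (rest of 2032, 2033, to August 27, 2034 in 2034).
853 ÷ 7 = 121 full weeks with remainder 6, so 121 more Mondays after the first → 122.

122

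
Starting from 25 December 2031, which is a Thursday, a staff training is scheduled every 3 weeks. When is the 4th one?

26 February 2032

The 4th occurrence is 3 intervals after the first: 3 × 21 = 63 days after 25 December 2031.
December has 31 days — 6 days to the end of December leaves 57.
January has 31 days (26 left).
26 days into February → 26 February 2032.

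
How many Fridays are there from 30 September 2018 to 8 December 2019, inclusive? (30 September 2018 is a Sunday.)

62

30 September 2018 is a Sunday; the first Friday on or after it is 5 October 2018 (5 days later).
From 5 October 2018 to 8 December 2019: 87 + 342 = 429 days (rest of 2018, to 8 December 2019 in 2019).
429 ÷ 7 = 61 full weeks with remainder 2, so 61 more Fridays after the first → 62.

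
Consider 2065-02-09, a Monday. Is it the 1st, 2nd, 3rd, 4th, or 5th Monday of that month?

Day 9 falls in week ⌈9/7⌉ of the month.
Days 1–7 hold the 1st Monday, 8–14 the 2nd, 15–21 the 3rd, 22–28 the 4th, 29–31 the 5th.
9 is in the range for the 2nd.

2nd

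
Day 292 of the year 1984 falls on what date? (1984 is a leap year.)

Oct 18, 1984

Jan has 31 days (292 − 31 = 261 remain).
Feb has 29 days (261 − 29 = 232 remain).
Mar has 31 days (232 − 31 = 201 remain).
Apr has 30 days (201 − 30 = 171 remain).
May has 31 days (171 − 31 = 140 remain).
Jun has 30 days (140 − 30 = 110 remain).
Jul has 31 days (110 − 31 = 79 remain).
Aug has 31 days (79 − 31 = 48 remain).
Sep has 30 days (48 − 30 = 18 remain).
18 into Oct → Oct 18.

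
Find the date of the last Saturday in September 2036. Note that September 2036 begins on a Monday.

27 September 2036

September 2036 begins on a Monday, so the first Saturday is September 6 (5 days later).
September 2036 has 30 days. Adding weeks: 6, 13, 20, 27 — the last one ≤ 30 is the 27th.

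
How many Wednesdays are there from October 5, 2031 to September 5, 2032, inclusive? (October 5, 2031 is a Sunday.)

48

October 5, 2031 is a Sunday; the first Wednesday on or after it is October 8, 2031 (3 days later).
From October 8, 2031 to September 5, 2032: 84 + 249 = 333 days (rest of 2031, to September 5, 2032 in 2032).
333 ÷ 7 = 47 full weeks with remainder 4, so 47 more Wednesdays after the first → 48.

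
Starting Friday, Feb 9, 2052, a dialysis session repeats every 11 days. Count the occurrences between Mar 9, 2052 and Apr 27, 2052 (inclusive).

5

Occurrences land 11·i days after Feb 9, 2052 for i = 0, 1, 2, …
Mar 9, 2052 is 29 days after the start; 29 ÷ 11 = 2 remainder 7; since the remainder is 7, round up to i = 3. First occurrence in the window: #4 on Mar 13, 2052 (3×11 = 33 days in).
Apr 27, 2052 is 78 days after the start; 78 ÷ 11 = 7 remainder 1. Last occurrence in the window: #8 on Apr 26, 2052.
Occurrences #4 through #8: 5 in total.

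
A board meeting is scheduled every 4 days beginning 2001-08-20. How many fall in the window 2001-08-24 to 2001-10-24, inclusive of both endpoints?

Occurrences land 4·i days after 2001-08-20 for i = 0, 1, 2, …
2001-08-24 is 4 days after the start; 4 ÷ 4 = 1 remainder 0. First occurrence in the window: #2 on 2001-08-24 (1×4 = 4 days in).
2001-10-24 is 65 days after the start; 65 ÷ 4 = 16 remainder 1. Last occurrence in the window: #17 on 2001-10-23.
Occurrences #2 through #17: 16 in total.

16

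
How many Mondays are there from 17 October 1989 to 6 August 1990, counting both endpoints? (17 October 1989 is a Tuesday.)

17 October 1989 is a Tuesday; the first Monday on or after it is 23 October 1989 (6 days later).
From 23 October 1989 to 6 August 1990: 8 + 30 + 31 + 31 + 28 + 31 + 30 + 31 + 30 + 31 + 6 = 287 days (rest of October, November, December, January, February, March, April, May, June, July, August).
287 ÷ 7 = 41 full weeks with remainder 0, so 41 more Mondays after the first → 42.

42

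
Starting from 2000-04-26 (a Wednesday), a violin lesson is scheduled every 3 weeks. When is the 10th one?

The 10th occurrence is 9 intervals after the first: 9 × 21 = 189 days after 2000-04-26.
April has 30 days — 4 days to the end of April leaves 185.
May has 31 days (154 left).
June has 30 days (124 left).
July has 31 days (93 left).
August has 31 days (62 left).
September has 30 days (32 left).
October has 31 days (1 left).
1 day into November → 2000-11-01.

2000-11-01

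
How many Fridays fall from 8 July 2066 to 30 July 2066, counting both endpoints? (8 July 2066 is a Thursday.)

4

8 July 2066 is a Thursday; the first Friday on or after it is 9 July 2066 (1 day later).
From 9 July 2066 to 30 July 2066 is 30 − 9 = 21 days.
21 ÷ 7 = 3 full weeks with remainder 0, so 3 more Fridays after the first → 4.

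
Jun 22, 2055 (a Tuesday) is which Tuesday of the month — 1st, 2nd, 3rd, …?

Day 22 falls in week ⌈22/7⌉ of the month.
Days 1–7 hold the 1st Tuesday, 8–14 the 2nd, 15–21 the 3rd, 22–28 the 4th, 29–31 the 5th.
22 is in the range for the 4th.

4th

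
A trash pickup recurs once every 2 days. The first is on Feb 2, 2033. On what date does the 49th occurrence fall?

The 49th occurrence is 48 intervals after the first: 48 × 2 = 96 days after Feb 2, 2033.
Feb has 28 days — 26 days to the end of Feb leaves 70.
Mar has 31 days (39 left).
Apr has 30 days (9 left).
9 days into May → May 9, 2033.

May 9, 2033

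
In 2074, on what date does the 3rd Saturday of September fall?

September 2074 begins on a Saturday, so the first Saturday is September 1.
The 3rd Saturday is 2 weeks later: 1 + 14 = 15.

2074-09-15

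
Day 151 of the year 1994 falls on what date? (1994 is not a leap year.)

January has 31 days (151 − 31 = 120 remain).
February has 28 days (120 − 28 = 92 remain).
March has 31 days (92 − 31 = 61 remain).
April has 30 days (61 − 30 = 31 remain).
31 into May → May 31.

1994-05-31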